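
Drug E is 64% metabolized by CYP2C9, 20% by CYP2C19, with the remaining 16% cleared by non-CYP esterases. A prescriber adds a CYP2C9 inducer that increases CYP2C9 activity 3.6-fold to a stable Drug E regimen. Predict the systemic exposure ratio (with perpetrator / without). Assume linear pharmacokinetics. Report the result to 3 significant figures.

CYP2C9: 0.64 × 3.6 = 2.304
CYP2C19: 0.2 (unchanged)
Other: 0.16 (unchanged)
New clearance relative to baseline: 2.304 + 0.2 + 0.16 = 2.664.
Since systemic exposure ∝ 1/CL, the ratio is 1 / 2.664 = 0.375.

0.375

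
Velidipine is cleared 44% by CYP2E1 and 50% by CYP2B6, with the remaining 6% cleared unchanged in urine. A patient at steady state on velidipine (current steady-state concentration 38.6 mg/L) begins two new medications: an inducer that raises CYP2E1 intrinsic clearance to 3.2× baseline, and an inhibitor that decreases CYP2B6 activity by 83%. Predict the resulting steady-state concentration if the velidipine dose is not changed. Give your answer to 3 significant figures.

The CYP2E1 pathway (44% of clearance) is boosted to 3.2× activity: 0.44 × 3.2 = 1.408.
The CYP2B6 pathway (50% of clearance) is reduced to 0.17× activity: 0.5 × 0.17 = 0.085.
The remaining 6% of clearance is unaffected.
New clearance relative to baseline: 1.408 + 0.085 + 0.06 = 1.553.
New steady-state concentration = 38.6 / 1.553 = 24.9 mg/L (concentration scales inversely with clearance).

24.9 mg/L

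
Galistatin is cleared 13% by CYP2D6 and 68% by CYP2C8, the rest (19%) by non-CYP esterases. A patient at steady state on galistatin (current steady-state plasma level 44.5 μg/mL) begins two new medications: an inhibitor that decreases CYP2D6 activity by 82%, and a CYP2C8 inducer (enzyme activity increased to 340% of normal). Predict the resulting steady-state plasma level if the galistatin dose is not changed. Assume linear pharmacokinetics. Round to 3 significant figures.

The CYP2D6 pathway (13% of clearance) falls to 0.18× activity: 0.13 × 0.18 = 0.0234.
The CYP2C8 pathway (68% of clearance) is boosted to 3.4× activity: 0.68 × 3.4 = 2.312.
The remaining 19% of clearance is unaffected.
Relative clearance = 0.0234 + 2.312 + 0.19 = 2.5254.
Steady-state plasma level ∝ 1/CL: new value = 44.5 / 2.5254 = 17.6 μg/mL.

17.6 μg/mL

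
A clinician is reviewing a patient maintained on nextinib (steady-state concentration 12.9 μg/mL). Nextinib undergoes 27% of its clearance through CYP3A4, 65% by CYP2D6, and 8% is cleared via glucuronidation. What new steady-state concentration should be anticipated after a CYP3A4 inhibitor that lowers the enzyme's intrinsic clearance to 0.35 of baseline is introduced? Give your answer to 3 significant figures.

15.6 μg/mL

The CYP3A4 pathway (27% of clearance) falls to 0.35× activity: 0.27 × 0.35 = 0.0945.
CYP2D6 (65%) and the residual 8% are unaffected.
Relative clearance = 0.0945 + 0.65 + 0.08 = 0.8245.
Steady-state concentration ∝ 1/CL, so new value = 12.9 / 0.8245 = 15.6 μg/mL.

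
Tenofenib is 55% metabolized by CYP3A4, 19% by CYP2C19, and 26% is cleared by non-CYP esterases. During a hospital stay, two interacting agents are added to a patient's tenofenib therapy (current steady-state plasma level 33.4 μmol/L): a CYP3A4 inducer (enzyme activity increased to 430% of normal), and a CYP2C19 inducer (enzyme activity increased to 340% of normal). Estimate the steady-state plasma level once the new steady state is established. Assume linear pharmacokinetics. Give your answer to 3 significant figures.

The CYP3A4 pathway (55% of clearance) rises to 4.3× activity: 0.55 × 4.3 = 2.365.
The CYP2C19 pathway (19% of clearance) rises to 3.4× activity: 0.19 × 3.4 = 0.646.
The remaining 26% of clearance is unaffected.
CL_new/CL_old = 2.365 + 0.646 + 0.26 = 3.271.
Steady-state plasma level ∝ 1/CL: new value = 33.4 / 3.271 = 10.2 μmol/L.

10.2 μmol/L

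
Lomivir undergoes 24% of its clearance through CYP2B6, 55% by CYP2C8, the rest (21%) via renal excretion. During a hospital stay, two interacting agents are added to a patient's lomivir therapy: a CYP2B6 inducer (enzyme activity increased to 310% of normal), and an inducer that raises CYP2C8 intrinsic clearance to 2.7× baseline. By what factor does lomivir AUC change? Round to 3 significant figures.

CYP2B6: 0.24 × 3.1 = 0.744
CYP2C8: 0.55 × 2.7 = 1.485
Other: 0.21 (unchanged)
Relative clearance = 0.744 + 1.485 + 0.21 = 2.439.
AUC ∝ 1/CL: fold-change = 1 / 2.439 = 0.410.

0.410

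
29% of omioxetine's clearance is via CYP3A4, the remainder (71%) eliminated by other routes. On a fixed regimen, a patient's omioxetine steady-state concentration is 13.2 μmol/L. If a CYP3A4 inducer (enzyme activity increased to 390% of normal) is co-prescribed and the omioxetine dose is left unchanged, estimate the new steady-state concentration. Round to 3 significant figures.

The CYP3A4 pathway (29% of clearance) rises to 3.9× activity: 0.29 × 3.9 = 1.131.
The remaining 71% of clearance is unaffected.
New clearance relative to baseline: 1.131 + 0.71 = 1.841.
Steady-state concentration ∝ 1/CL, so new value = 13.2 / 1.841 = 7.17 μmol/L.

7.17 μmol/L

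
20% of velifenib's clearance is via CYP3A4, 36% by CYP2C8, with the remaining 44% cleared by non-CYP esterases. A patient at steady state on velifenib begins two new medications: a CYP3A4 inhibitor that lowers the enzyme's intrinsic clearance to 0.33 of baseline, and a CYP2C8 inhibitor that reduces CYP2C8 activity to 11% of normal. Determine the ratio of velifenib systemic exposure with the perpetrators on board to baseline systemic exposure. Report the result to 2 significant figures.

1.8

CYP3A4: 0.2 × 0.33 = 0.066
CYP2C8: 0.36 × 0.11 = 0.0396
Other: 0.44 (unchanged)
CL_new/CL_old = 0.066 + 0.0396 + 0.44 = 0.5456.
Systemic exposure ∝ 1/CL: fold-change = 1 / 0.5456 = 1.8.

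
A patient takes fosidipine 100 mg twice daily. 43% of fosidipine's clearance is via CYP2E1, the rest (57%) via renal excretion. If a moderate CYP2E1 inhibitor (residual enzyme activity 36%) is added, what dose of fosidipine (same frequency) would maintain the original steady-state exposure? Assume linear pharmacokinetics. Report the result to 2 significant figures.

CYP2E1: 0.43 × 0.36 = 0.1548
Other: 0.57 (unchanged)
CL_new/CL_old = 0.1548 + 0.57 = 0.7248.
Exposure is unchanged when dose changes in proportion to clearance. New dose = 100 mg × 0.7248 = 72 mg.

72 mg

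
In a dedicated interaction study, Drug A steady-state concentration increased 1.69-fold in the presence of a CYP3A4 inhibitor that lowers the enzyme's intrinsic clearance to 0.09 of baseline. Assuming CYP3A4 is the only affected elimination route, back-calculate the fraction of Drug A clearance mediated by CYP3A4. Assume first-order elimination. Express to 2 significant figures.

CL'/CL = 1 / 1.69 = 0.5917
0.09·fm + (1 − fm) = 0.5917
fm = (0.5917 − 1) / (0.09 − 1) = 0.45

0.45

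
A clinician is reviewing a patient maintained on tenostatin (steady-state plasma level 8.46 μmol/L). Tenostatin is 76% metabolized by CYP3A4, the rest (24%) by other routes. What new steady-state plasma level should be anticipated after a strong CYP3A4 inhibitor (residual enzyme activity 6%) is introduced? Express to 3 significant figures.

29.6 μmol/L

CYP3A4: 0.76 × 0.06 = 0.0456
Other: 0.24 (unchanged)
New clearance relative to baseline: 0.0456 + 0.24 = 0.2856.
New steady-state plasma level = baseline ÷ relative clearance = 8.46 / 0.2856 = 29.6 μmol/L.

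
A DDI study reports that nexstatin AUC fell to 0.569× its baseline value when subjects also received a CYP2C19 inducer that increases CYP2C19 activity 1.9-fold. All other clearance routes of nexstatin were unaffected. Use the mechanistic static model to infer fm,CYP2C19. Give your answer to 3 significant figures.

Let x = fm,CYP2C19. Because AUC ∝ 1/CL, relative clearance rose to 1/0.569 = 1.757.
Only the CYP2C19 route changed, so 1.757 = x·1.9 + (1 − x), giving x = 0.842.

0.842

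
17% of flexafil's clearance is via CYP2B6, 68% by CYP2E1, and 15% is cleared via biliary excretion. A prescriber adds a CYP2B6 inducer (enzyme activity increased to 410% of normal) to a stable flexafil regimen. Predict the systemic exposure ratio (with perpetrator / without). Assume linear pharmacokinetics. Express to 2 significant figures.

0.65

The CYP2B6 pathway (17% of clearance) is boosted to 4.1× activity: 0.17 × 4.1 = 0.697.
CYP2E1 (68%) and the residual 15% are unaffected.
Relative clearance = 0.697 + 0.68 + 0.15 = 1.527.
Since systemic exposure ∝ 1/CL, the ratio is 1 / 1.527 = 0.65.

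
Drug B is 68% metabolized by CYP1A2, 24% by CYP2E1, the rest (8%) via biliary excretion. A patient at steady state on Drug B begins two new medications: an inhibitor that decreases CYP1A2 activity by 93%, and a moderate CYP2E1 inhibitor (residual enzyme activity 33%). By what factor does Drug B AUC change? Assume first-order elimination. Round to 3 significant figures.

4.84

CYP1A2: 0.68 × 0.07 = 0.0476
CYP2E1: 0.24 × 0.33 = 0.0792
Other: 0.08 (unchanged)
Relative clearance = 0.0476 + 0.0792 + 0.08 = 0.2068.
Net AUC ratio = 1 / 0.2068 = 4.84.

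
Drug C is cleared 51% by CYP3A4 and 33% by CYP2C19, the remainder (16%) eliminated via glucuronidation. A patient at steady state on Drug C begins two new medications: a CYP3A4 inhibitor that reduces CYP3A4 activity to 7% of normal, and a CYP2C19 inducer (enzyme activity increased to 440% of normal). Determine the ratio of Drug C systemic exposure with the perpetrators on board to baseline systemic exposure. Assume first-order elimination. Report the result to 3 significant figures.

0.607

The CYP3A4 pathway (51% of clearance) drops to 0.07× activity: 0.51 × 0.07 = 0.0357.
The CYP2C19 pathway (33% of clearance) rises to 4.4× activity: 0.33 × 4.4 = 1.452.
Non-CYP routes (16%) are unchanged.
Relative clearance = 0.0357 + 1.452 + 0.16 = 1.6477.
Systemic exposure ∝ 1/CL: fold-change = 1 / 1.6477 = 0.607.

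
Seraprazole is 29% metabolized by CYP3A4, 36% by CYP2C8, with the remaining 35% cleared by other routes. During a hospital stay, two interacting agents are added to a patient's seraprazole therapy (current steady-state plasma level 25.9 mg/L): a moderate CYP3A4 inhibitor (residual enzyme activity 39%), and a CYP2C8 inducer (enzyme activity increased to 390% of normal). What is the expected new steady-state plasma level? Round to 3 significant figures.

CYP3A4: 0.29 × 0.39 = 0.1131
CYP2C8: 0.36 × 3.9 = 1.404
Other: 0.35 (unchanged)
CL_new/CL_old = 0.1131 + 1.404 + 0.35 = 1.8671.
Steady-state plasma level ∝ 1/CL: new value = 25.9 / 1.8671 = 13.9 mg/L.

13.9 mg/L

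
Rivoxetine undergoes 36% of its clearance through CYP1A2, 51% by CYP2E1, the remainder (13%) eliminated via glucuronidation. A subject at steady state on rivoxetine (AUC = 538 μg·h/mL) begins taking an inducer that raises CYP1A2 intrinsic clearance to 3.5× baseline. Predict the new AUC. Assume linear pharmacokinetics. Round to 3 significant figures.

The CYP1A2 pathway (36% of clearance) is boosted to 3.5× activity: 0.36 × 3.5 = 1.26.
CYP2E1 (51%) and the residual 13% are unaffected.
Relative clearance = 1.26 + 0.51 + 0.13 = 1.9.
AUC ∝ 1/CL, so new value = 538 / 1.9 = 283 μg·h/mL.

283 μg·h/mL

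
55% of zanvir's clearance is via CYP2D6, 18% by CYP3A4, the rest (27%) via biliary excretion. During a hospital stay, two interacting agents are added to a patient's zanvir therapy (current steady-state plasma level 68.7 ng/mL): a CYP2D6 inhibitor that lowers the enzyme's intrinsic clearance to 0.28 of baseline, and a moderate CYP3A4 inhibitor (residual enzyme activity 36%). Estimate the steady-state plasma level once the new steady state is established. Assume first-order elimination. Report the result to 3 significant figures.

CYP2D6: 0.55 × 0.28 = 0.154
CYP3A4: 0.18 × 0.36 = 0.0648
Other: 0.27 (unchanged)
New clearance relative to baseline: 0.154 + 0.0648 + 0.27 = 0.4888.
Dividing the baseline by the relative clearance: 68.7 / 0.4888 = 141 ng/mL.

141 ng/mL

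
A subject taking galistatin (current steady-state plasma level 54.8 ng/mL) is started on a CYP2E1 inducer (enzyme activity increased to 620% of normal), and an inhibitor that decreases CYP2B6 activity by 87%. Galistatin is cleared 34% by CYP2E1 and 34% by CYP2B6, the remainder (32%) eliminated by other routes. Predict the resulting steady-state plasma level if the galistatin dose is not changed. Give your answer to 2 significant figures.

The CYP2E1 pathway (34% of clearance) increases to 6.2× activity: 0.34 × 6.2 = 2.108.
The CYP2B6 pathway (34% of clearance) is reduced to 0.13× activity: 0.34 × 0.13 = 0.0442.
The remaining 32% of clearance is unaffected.
CL_new/CL_old = 2.108 + 0.0442 + 0.32 = 2.4722.
Steady-state plasma level ∝ 1/CL: new value = 54.8 / 2.4722 = 22 ng/mL.

22 ng/mL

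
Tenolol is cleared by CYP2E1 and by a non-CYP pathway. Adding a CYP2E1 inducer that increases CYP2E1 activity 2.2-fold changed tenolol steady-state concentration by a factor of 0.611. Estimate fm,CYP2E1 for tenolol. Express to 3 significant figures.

0.531

Let x = fm,CYP2E1. Because steady-state concentration ∝ 1/CL, relative clearance rose to 1/0.611 = 1.637.
Setting x·2.2 + (1 − x) = 1.637 and solving: x = (1.637 − 1)/(2.2 − 1) = 0.531.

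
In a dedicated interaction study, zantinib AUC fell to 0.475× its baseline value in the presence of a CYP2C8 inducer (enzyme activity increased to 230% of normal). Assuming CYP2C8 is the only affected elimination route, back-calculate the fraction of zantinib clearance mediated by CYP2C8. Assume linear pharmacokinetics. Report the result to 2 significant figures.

0.85

CL'/CL = 1 / 0.475 = 2.105
2.3·fm + (1 − fm) = 2.105
fm = (2.105 − 1) / (2.3 − 1) = 0.85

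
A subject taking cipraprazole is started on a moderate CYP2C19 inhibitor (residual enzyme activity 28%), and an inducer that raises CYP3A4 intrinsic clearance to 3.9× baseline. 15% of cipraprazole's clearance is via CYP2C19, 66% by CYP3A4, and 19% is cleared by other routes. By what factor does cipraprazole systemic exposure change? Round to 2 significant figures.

0.36

CYP2C19: 0.15 × 0.28 = 0.042
CYP3A4: 0.66 × 3.9 = 2.574
Other: 0.19 (unchanged)
Relative clearance = 0.042 + 2.574 + 0.19 = 2.806.
Systemic exposure ∝ 1/CL: fold-change = 1 / 2.806 = 0.36.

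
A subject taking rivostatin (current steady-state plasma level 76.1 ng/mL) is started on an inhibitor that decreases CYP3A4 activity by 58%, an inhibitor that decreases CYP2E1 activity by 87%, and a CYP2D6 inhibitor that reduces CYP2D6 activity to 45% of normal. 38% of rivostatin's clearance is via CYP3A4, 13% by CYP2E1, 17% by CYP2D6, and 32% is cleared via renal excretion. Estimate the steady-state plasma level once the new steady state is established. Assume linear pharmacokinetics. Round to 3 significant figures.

133 ng/mL

The CYP3A4 pathway (38% of clearance) is reduced to 0.42× activity: 0.38 × 0.42 = 0.1596.
The CYP2E1 pathway (13% of clearance) drops to 0.13× activity: 0.13 × 0.13 = 0.0169.
The CYP2D6 pathway (17% of clearance) is reduced to 0.45× activity: 0.17 × 0.45 = 0.0765.
Non-CYP routes (32%) are unchanged.
CL_new/CL_old = 0.1596 + 0.0169 + 0.0765 + 0.32 = 0.573.
Steady-state plasma level ∝ 1/CL: new value = 76.1 / 0.573 = 133 ng/mL.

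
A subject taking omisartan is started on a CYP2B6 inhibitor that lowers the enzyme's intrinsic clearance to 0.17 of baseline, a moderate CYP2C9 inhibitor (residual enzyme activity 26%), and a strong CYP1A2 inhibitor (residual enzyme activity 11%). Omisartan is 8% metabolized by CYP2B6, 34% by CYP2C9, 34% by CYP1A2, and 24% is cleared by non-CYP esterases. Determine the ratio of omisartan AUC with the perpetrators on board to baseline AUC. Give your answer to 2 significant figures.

The CYP2B6 pathway (8% of clearance) falls to 0.17× activity: 0.08 × 0.17 = 0.0136.
The CYP2C9 pathway (34% of clearance) is reduced to 0.26× activity: 0.34 × 0.26 = 0.0884.
The CYP1A2 pathway (34% of clearance) drops to 0.11× activity: 0.34 × 0.11 = 0.0374.
Non-CYP routes (24%) are unchanged.
CL_new/CL_old = 0.0136 + 0.0884 + 0.0374 + 0.24 = 0.3794.
Net AUC ratio = 1 / 0.3794 = 2.6.

2.6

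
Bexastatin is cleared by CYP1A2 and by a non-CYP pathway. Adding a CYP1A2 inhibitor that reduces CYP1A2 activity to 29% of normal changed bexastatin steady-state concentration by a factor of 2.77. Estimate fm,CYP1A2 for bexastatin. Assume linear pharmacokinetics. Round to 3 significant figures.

0.900

Write x for the fraction cleared via CYP1A2. The observed steady-state concentration change means clearance fell to 1/2.77 = 0.361 of baseline.
Setting x·0.29 + (1 − x) = 0.361 and solving: x = (0.361 − 1)/(0.29 − 1) = 0.900.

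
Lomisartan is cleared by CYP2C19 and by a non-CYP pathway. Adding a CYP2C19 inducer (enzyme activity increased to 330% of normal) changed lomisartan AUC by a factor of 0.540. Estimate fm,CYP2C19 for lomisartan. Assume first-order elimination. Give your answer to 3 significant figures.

CL'/CL = 1 / 0.540 = 1.852
3.3·fm + (1 − fm) = 1.852
fm = (1.852 − 1) / (3.3 − 1) = 0.370

0.370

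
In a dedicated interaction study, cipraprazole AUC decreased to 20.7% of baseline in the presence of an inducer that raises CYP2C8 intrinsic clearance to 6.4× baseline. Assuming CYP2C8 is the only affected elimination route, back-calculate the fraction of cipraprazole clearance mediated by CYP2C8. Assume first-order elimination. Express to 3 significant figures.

Let fm be the CYP2C8 fraction. New clearance relative to baseline = fm × 6.4 + (1 − fm).
AUC ratio = 1 / (new CL fraction), so new CL fraction = 1 / 0.207 = 4.831.
fm × 6.4 + 1 − fm = 4.831  ⇒  fm × (6.4 − 1) = 3.831  ⇒  fm = 0.709.

0.709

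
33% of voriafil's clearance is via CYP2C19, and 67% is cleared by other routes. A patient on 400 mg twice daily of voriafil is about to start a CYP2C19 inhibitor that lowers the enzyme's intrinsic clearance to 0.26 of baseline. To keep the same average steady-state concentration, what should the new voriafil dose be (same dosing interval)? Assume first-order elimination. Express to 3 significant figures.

302 mg

The CYP2C19 pathway (33% of clearance) drops to 0.26× activity: 0.33 × 0.26 = 0.0858.
Non-CYP routes (67%) are unchanged.
CL_new/CL_old = 0.0858 + 0.67 = 0.7558.
Exposure is unchanged when dose changes in proportion to clearance. New dose = 400 mg × 0.7558 = 302 mg.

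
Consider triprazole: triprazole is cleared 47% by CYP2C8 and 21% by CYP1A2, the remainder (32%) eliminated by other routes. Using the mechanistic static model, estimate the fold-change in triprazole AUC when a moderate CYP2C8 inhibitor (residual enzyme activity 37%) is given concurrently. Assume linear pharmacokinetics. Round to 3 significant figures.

1.42

The CYP2C8 pathway (47% of clearance) drops to 0.37× activity: 0.47 × 0.37 = 0.1739.
CYP1A2 (21%) and the residual 32% are unaffected.
Relative clearance = 0.1739 + 0.21 + 0.32 = 0.7039.
AUC ratio = CL_old/CL_new = 1 / 0.7039 = 1.42.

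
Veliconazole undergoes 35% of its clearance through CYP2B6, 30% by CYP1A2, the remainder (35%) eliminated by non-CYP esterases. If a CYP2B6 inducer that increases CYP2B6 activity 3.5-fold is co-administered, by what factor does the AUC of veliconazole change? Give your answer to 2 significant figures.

0.53

The CYP2B6 pathway (35% of clearance) is boosted to 3.5× activity: 0.35 × 3.5 = 1.225.
CYP1A2 (30%) and the residual 35% are unaffected.
CL_new/CL_old = 1.225 + 0.3 + 0.35 = 1.875.
Since AUC ∝ 1/CL, the ratio is 1 / 1.875 = 0.53.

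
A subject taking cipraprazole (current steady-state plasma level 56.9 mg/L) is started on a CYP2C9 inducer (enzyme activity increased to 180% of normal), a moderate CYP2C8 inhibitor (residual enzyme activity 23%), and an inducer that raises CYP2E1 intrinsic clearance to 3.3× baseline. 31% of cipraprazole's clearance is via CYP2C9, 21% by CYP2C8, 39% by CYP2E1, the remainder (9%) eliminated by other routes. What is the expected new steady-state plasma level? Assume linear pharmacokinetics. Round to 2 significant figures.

The CYP2C9 pathway (31% of clearance) increases to 1.8× activity: 0.31 × 1.8 = 0.558.
The CYP2C8 pathway (21% of clearance) is reduced to 0.23× activity: 0.21 × 0.23 = 0.0483.
The CYP2E1 pathway (39% of clearance) rises to 3.3× activity: 0.39 × 3.3 = 1.287.
The remaining 9% of clearance is unaffected.
CL_new/CL_old = 0.558 + 0.0483 + 1.287 + 0.09 = 1.9833.
Dividing the baseline by the relative clearance: 56.9 / 1.9833 = 29 mg/L.

29 mg/L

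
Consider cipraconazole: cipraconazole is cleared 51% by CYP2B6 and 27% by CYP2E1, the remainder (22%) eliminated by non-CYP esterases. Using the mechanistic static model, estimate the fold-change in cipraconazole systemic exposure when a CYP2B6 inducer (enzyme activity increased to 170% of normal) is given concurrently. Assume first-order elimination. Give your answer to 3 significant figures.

The CYP2B6 pathway (51% of clearance) increases to 1.7× activity: 0.51 × 1.7 = 0.867.
CYP2E1 (27%) and the residual 22% are unaffected.
CL_new/CL_old = 0.867 + 0.27 + 0.22 = 1.357.
Systemic exposure ratio = CL_old/CL_new = 1 / 1.357 = 0.737.

0.737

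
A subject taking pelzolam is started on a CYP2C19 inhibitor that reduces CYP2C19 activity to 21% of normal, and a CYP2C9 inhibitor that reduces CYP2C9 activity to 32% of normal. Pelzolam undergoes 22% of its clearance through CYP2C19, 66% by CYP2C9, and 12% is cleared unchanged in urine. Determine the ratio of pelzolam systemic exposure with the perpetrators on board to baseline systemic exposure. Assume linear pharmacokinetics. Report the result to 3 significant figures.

2.65

CYP2C19: 0.22 × 0.21 = 0.0462
CYP2C9: 0.66 × 0.32 = 0.2112
Other: 0.12 (unchanged)
CL_new/CL_old = 0.0462 + 0.2112 + 0.12 = 0.3774.
Net systemic exposure ratio = 1 / 0.3774 = 2.65.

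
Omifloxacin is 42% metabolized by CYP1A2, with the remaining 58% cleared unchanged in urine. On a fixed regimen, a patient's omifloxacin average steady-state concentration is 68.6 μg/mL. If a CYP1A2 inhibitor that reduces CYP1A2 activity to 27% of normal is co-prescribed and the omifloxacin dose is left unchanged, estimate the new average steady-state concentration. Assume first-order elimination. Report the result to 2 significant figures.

99 μg/mL

The CYP1A2 pathway (42% of clearance) falls to 0.27× activity: 0.42 × 0.27 = 0.1134.
The remaining 58% of clearance is unaffected.
CL_new/CL_old = 0.1134 + 0.58 = 0.6934.
With dosing unchanged, average steady-state concentration scales as 1/CL: 68.6 / 0.6934 = 99 μg/mL.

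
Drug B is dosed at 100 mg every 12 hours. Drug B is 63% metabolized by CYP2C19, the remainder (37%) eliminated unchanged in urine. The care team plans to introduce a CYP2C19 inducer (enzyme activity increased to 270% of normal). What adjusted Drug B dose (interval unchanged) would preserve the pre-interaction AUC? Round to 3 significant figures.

207 mg

The CYP2C19 pathway (63% of clearance) is boosted to 2.7× activity: 0.63 × 2.7 = 1.701.
The remaining 37% of clearance is unaffected.
New clearance relative to baseline: 1.701 + 0.37 = 2.071.
To maintain the same steady-state level, dose must scale with clearance: new dose = 100 × 2.071 = 207 mg.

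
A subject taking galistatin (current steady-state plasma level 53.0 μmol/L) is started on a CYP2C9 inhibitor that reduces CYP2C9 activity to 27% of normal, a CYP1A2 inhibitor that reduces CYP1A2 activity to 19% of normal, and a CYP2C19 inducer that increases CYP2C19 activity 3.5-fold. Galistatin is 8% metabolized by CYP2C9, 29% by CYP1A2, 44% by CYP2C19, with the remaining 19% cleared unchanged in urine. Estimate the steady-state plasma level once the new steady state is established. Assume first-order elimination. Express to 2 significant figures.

29 μmol/L

The CYP2C9 pathway (8% of clearance) falls to 0.27× activity: 0.08 × 0.27 = 0.0216.
The CYP1A2 pathway (29% of clearance) is reduced to 0.19× activity: 0.29 × 0.19 = 0.0551.
The CYP2C19 pathway (44% of clearance) is boosted to 3.5× activity: 0.44 × 3.5 = 1.54.
Non-CYP routes (19%) are unchanged.
CL_new/CL_old = 0.0216 + 0.0551 + 1.54 + 0.19 = 1.8067.
Dividing the baseline by the relative clearance: 53.0 / 1.8067 = 29 μmol/L.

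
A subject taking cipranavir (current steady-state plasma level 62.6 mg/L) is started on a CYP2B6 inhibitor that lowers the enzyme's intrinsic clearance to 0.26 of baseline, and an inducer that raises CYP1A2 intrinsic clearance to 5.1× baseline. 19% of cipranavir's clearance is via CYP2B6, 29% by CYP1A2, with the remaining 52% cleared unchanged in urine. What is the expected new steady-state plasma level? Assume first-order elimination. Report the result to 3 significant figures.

30.6 mg/L

The CYP2B6 pathway (19% of clearance) is reduced to 0.26× activity: 0.19 × 0.26 = 0.0494.
The CYP1A2 pathway (29% of clearance) rises to 5.1× activity: 0.29 × 5.1 = 1.479.
The remaining 52% of clearance is unaffected.
CL_new/CL_old = 0.0494 + 1.479 + 0.52 = 2.0484.
New steady-state plasma level = 62.6 / 2.0484 = 30.6 mg/L (concentration scales inversely with clearance).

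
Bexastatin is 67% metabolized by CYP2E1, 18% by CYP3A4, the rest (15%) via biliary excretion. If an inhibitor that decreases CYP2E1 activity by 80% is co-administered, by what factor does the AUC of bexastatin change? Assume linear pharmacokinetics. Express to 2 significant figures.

The CYP2E1 pathway (67% of clearance) falls to 0.2× activity: 0.67 × 0.2 = 0.134.
CYP3A4 (18%) and the residual 15% are unaffected.
Relative clearance = 0.134 + 0.18 + 0.15 = 0.464.
Since AUC ∝ 1/CL, the ratio is 1 / 0.464 = 2.2.

2.2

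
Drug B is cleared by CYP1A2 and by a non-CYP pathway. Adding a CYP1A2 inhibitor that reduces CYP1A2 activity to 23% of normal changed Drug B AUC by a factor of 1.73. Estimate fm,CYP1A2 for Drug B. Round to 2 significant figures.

CL'/CL = 1 / 1.73 = 0.578
0.23·fm + (1 − fm) = 0.578
fm = (0.578 − 1) / (0.23 − 1) = 0.55

0.55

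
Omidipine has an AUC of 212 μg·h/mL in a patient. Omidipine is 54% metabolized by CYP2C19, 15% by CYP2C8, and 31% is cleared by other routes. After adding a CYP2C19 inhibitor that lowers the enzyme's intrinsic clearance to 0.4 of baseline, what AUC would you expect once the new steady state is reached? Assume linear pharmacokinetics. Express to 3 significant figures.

The CYP2C19 pathway (54% of clearance) drops to 0.4× activity: 0.54 × 0.4 = 0.216.
CYP2C8 (15%) and the residual 31% are unaffected.
Relative clearance = 0.216 + 0.15 + 0.31 = 0.676.
With dosing unchanged, AUC scales as 1/CL: 212 / 0.676 = 314 μg·h/mL.

314 μg·h/mL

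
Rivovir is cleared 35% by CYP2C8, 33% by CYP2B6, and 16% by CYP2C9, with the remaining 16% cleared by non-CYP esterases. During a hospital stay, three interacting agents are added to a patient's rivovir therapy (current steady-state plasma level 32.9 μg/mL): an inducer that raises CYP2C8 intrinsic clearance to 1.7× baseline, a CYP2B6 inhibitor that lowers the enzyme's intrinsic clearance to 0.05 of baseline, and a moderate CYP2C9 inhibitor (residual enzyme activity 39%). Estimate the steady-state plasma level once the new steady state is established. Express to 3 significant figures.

39.5 μg/mL

CYP2C8: 0.35 × 1.7 = 0.595
CYP2B6: 0.33 × 0.05 = 0.0165
CYP2C9: 0.16 × 0.39 = 0.0624
Other: 0.16 (unchanged)
CL_new/CL_old = 0.595 + 0.0165 + 0.0624 + 0.16 = 0.8339.
New steady-state plasma level = 32.9 / 0.8339 = 39.5 μg/mL (concentration scales inversely with clearance).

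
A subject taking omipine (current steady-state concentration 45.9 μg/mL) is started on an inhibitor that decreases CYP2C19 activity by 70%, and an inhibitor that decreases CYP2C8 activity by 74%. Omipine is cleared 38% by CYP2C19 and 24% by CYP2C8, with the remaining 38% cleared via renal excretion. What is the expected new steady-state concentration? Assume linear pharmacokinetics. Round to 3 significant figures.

82.5 μg/mL

CYP2C19: 0.38 × 0.3 = 0.114
CYP2C8: 0.24 × 0.26 = 0.0624
Other: 0.38 (unchanged)
CL_new/CL_old = 0.114 + 0.0624 + 0.38 = 0.5564.
Steady-state concentration ∝ 1/CL: new value = 45.9 / 0.5564 = 82.5 μg/mL.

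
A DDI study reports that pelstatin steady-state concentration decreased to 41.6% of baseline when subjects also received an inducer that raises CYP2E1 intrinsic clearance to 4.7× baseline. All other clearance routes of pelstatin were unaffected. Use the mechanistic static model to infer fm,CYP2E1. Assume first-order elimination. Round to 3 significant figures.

Let x = fm,CYP2E1. Because steady-state concentration ∝ 1/CL, relative clearance rose to 1/0.416 = 2.404.
Setting x·4.7 + (1 − x) = 2.404 and solving: x = (2.404 − 1)/(4.7 − 1) = 0.379.

0.379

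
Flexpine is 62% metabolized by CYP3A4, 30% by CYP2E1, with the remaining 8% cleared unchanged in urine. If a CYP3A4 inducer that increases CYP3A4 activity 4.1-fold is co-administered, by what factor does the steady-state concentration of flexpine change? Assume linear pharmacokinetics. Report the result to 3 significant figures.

0.342

The CYP3A4 pathway (62% of clearance) increases to 4.1× activity: 0.62 × 4.1 = 2.542.
CYP2E1 (30%) and the residual 8% are unaffected.
CL_new/CL_old = 2.542 + 0.3 + 0.08 = 2.922.
Since steady-state concentration ∝ 1/CL, the ratio is 1 / 2.922 = 0.342.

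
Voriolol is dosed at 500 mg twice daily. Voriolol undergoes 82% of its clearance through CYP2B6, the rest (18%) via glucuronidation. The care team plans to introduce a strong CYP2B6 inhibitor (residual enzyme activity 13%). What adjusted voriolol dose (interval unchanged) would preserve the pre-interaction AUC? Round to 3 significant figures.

The CYP2B6 pathway (82% of clearance) drops to 0.13× activity: 0.82 × 0.13 = 0.1066.
Non-CYP routes (18%) are unchanged.
CL_new/CL_old = 0.1066 + 0.18 = 0.2866.
Exposure is unchanged when dose changes in proportion to clearance. New dose = 500 mg × 0.2866 = 143 mg.

143 mg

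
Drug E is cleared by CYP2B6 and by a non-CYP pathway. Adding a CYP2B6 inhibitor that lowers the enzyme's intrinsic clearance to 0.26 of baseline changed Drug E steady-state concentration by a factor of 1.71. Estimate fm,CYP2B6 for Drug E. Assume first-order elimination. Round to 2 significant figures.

0.56

Call the CYP2B6 fraction fm. After the interaction, CL_new/CL_old = fm × 0.26 + (1 − fm).
Steady-state concentration ratio = 1 / (new CL fraction), so new CL fraction = 1 / 1.71 = 0.5848.
fm × 0.26 + 1 − fm = 0.5848  ⇒  fm × (0.26 − 1) = −0.4152  ⇒  fm = 0.56.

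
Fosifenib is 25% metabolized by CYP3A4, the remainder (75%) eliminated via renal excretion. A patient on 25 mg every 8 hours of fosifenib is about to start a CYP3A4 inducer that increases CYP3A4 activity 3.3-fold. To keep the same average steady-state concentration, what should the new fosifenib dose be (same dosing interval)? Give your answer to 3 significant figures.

The CYP3A4 pathway (25% of clearance) is boosted to 3.3× activity: 0.25 × 3.3 = 0.825.
Non-CYP routes (75%) are unchanged.
CL_new/CL_old = 0.825 + 0.75 = 1.575.
Exposure is unchanged when dose changes in proportion to clearance. New dose = 25 mg × 1.575 = 39.4 mg.

39.4 mg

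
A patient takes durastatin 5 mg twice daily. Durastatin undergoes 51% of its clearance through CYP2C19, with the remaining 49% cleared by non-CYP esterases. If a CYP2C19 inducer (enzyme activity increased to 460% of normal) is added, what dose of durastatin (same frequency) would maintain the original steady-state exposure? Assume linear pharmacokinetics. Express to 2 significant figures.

14 mg

The CYP2C19 pathway (51% of clearance) rises to 4.6× activity: 0.51 × 4.6 = 2.346.
The remaining 49% of clearance is unaffected.
New clearance relative to baseline: 2.346 + 0.49 = 2.836.
To maintain the same steady-state level, dose must scale with clearance: new dose = 5 × 2.836 = 14 mg.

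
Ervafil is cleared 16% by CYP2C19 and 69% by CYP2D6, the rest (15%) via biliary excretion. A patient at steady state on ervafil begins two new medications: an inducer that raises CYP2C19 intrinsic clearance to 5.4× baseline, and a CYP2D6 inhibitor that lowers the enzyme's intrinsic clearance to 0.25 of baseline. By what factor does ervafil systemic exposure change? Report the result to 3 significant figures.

CYP2C19: 0.16 × 5.4 = 0.864
CYP2D6: 0.69 × 0.25 = 0.1725
Other: 0.15 (unchanged)
CL_new/CL_old = 0.864 + 0.1725 + 0.15 = 1.1865.
Systemic exposure ∝ 1/CL: fold-change = 1 / 1.1865 = 0.843.

0.843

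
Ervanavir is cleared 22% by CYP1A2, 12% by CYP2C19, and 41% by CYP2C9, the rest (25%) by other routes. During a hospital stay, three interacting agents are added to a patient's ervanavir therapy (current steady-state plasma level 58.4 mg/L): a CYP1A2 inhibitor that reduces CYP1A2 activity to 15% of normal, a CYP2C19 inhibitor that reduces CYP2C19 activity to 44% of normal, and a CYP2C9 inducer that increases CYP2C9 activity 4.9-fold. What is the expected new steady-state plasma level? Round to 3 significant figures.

24.9 mg/L

The CYP1A2 pathway (22% of clearance) drops to 0.15× activity: 0.22 × 0.15 = 0.033.
The CYP2C19 pathway (12% of clearance) drops to 0.44× activity: 0.12 × 0.44 = 0.0528.
The CYP2C9 pathway (41% of clearance) rises to 4.9× activity: 0.41 × 4.9 = 2.009.
Non-CYP routes (25%) are unchanged.
CL_new/CL_old = 0.033 + 0.0528 + 2.009 + 0.25 = 2.3448.
Steady-state plasma level ∝ 1/CL: new value = 58.4 / 2.3448 = 24.9 mg/L.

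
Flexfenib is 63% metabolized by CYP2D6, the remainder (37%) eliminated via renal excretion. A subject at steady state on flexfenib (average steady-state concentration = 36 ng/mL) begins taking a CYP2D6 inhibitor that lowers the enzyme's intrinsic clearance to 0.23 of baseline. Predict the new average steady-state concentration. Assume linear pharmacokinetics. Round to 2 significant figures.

70 ng/mL

The CYP2D6 pathway (63% of clearance) is reduced to 0.23× activity: 0.63 × 0.23 = 0.1449.
The remaining 37% of clearance is unaffected.
Relative clearance = 0.1449 + 0.37 = 0.5149.
With dosing unchanged, average steady-state concentration scales as 1/CL: 36 / 0.5149 = 70 ng/mL.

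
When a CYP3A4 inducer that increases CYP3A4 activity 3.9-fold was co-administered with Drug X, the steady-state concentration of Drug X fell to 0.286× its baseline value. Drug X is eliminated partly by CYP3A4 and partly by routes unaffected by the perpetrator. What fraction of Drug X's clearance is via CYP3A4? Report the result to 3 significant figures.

Let x = fm,CYP3A4. Because steady-state concentration ∝ 1/CL, relative clearance rose to 1/0.286 = 3.497.
Setting x·3.9 + (1 − x) = 3.497 and solving: x = (3.497 − 1)/(3.9 − 1) = 0.861.

0.861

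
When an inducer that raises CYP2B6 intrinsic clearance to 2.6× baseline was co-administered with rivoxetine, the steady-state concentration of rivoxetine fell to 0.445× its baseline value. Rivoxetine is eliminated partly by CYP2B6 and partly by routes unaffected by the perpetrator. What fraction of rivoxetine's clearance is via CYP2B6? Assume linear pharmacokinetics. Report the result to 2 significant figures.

0.78

CL'/CL = 1 / 0.445 = 2.247
2.6·fm + (1 − fm) = 2.247
fm = (2.247 − 1) / (2.6 − 1) = 0.78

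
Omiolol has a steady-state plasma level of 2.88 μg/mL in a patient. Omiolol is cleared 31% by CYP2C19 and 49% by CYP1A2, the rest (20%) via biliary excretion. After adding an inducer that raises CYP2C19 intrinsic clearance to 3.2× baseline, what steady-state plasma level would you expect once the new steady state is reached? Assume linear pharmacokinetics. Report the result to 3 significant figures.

CYP2C19: 0.31 × 3.2 = 0.992
CYP1A2: 0.49 (unchanged)
Other: 0.2 (unchanged)
CL_new/CL_old = 0.992 + 0.49 + 0.2 = 1.682.
With dosing unchanged, steady-state plasma level scales as 1/CL: 2.88 / 1.682 = 1.71 μg/mL.

1.71 μg/mL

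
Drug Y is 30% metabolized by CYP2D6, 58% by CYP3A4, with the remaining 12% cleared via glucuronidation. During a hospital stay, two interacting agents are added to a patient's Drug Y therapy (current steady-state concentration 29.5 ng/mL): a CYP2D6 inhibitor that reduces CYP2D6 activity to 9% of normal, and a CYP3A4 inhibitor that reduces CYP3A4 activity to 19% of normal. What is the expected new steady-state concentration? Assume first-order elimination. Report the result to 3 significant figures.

115 ng/mL

The CYP2D6 pathway (30% of clearance) drops to 0.09× activity: 0.3 × 0.09 = 0.027.
The CYP3A4 pathway (58% of clearance) drops to 0.19× activity: 0.58 × 0.19 = 0.1102.
The remaining 12% of clearance is unaffected.
Relative clearance = 0.027 + 0.1102 + 0.12 = 0.2572.
New steady-state concentration = 29.5 / 0.2572 = 115 ng/mL (concentration scales inversely with clearance).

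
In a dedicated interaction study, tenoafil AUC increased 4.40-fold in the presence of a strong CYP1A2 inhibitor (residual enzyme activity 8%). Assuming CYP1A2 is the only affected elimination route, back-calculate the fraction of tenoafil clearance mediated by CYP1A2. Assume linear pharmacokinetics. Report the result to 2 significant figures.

CL'/CL = 1 / 4.40 = 0.2273
0.08·fm + (1 − fm) = 0.2273
fm = (0.2273 − 1) / (0.08 − 1) = 0.84

0.84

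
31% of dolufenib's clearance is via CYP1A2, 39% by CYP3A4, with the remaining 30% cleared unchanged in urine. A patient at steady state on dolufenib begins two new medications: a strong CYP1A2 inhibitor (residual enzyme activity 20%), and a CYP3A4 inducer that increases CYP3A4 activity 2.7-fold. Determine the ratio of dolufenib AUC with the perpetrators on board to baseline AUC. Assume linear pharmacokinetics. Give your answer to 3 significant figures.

0.707

The CYP1A2 pathway (31% of clearance) is reduced to 0.2× activity: 0.31 × 0.2 = 0.062.
The CYP3A4 pathway (39% of clearance) increases to 2.7× activity: 0.39 × 2.7 = 1.053.
Non-CYP routes (30%) are unchanged.
New clearance relative to baseline: 0.062 + 1.053 + 0.3 = 1.415.
AUC ∝ 1/CL: fold-change = 1 / 1.415 = 0.707.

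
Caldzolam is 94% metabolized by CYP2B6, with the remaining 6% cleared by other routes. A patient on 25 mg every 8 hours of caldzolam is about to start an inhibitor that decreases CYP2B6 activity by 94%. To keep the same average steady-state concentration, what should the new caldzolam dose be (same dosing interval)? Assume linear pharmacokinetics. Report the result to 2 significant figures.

The CYP2B6 pathway (94% of clearance) drops to 0.06× activity: 0.94 × 0.06 = 0.0564.
Non-CYP routes (6%) are unchanged.
New clearance relative to baseline: 0.0564 + 0.06 = 0.1164.
Exposure is unchanged when dose changes in proportion to clearance. New dose = 25 mg × 0.1164 = 2.9 mg.

2.9 mg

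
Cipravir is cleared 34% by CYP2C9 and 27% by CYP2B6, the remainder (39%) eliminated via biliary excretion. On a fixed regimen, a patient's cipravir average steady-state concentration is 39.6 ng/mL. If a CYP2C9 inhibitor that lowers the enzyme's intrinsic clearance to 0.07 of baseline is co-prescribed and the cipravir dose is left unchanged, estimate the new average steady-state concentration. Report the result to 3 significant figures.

The CYP2C9 pathway (34% of clearance) drops to 0.07× activity: 0.34 × 0.07 = 0.0238.
CYP2B6 (27%) and the residual 39% are unaffected.
New clearance relative to baseline: 0.0238 + 0.27 + 0.39 = 0.6838.
New average steady-state concentration = baseline ÷ relative clearance = 39.6 / 0.6838 = 57.9 ng/mL.

57.9 ng/mL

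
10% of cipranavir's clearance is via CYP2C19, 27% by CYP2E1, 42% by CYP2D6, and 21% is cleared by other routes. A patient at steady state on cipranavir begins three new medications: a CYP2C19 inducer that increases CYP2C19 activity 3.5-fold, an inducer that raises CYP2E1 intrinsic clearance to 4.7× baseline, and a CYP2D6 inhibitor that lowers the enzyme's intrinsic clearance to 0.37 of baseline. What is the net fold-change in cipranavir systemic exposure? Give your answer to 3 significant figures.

0.504

The CYP2C19 pathway (10% of clearance) rises to 3.5× activity: 0.1 × 3.5 = 0.35.
The CYP2E1 pathway (27% of clearance) rises to 4.7× activity: 0.27 × 4.7 = 1.269.
The CYP2D6 pathway (42% of clearance) is reduced to 0.37× activity: 0.42 × 0.37 = 0.1554.
The remaining 21% of clearance is unaffected.
New clearance relative to baseline: 0.35 + 1.269 + 0.1554 + 0.21 = 1.9844.
Because systemic exposure varies inversely with clearance, the combined effect is 1 / 1.9844 = 0.504.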